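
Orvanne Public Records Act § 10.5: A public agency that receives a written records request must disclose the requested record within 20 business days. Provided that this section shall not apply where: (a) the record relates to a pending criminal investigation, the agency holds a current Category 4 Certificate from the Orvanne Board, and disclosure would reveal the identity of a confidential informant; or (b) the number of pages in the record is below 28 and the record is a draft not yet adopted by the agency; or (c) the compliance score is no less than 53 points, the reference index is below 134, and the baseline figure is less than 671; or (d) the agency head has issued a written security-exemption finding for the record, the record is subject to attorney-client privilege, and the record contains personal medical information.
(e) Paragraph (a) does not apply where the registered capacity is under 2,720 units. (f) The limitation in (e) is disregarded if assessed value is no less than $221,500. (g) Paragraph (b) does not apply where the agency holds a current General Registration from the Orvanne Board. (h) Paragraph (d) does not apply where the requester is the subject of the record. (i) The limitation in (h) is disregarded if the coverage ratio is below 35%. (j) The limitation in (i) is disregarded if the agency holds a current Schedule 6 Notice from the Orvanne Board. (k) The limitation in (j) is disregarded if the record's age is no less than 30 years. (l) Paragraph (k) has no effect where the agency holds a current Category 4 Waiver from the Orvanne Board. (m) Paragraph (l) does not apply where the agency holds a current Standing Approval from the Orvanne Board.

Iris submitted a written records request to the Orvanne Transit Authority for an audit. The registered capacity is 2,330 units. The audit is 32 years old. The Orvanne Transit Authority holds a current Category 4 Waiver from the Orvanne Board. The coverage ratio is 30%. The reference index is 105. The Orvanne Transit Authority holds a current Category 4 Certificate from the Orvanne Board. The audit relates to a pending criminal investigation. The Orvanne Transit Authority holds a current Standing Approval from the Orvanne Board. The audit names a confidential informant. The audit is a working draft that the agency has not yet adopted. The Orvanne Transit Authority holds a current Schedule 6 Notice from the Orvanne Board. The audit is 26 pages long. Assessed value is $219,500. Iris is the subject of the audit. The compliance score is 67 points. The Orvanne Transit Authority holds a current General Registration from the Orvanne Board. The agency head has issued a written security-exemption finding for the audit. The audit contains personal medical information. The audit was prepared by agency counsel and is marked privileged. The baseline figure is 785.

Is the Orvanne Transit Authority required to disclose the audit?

No — exception (d) applies; the Orvanne Transit Authority is not required to disclose the audit.

All of (a)'s requirements are met (the audit relates to a pending investigation; a current Category 4 Certificate is held; the audit names a confidential informant). However, paragraphs (e)–(f) must be considered: (e) is triggered — the registered capacity is 2,330 units, under the 2,720 units limit. (f) is not triggered (assessed value is $219,500, short of $221,500), so (e) stands. Exception (a) does not apply.
Exception (b): the number of pages in the record is 26, below the 28 limit; the audit is an unadopted draft — every condition holds. But applying paragraph (g): (g) operates against (b): a current General Registration is held. (b) is therefore removed.
Exception (c) requires that the baseline figure is less than 671; but the baseline figure is 785, not less than 671, so (c) is unavailable.
Exception (d): a written security-exemption finding has been issued; the audit is privileged; the audit contains personal medical information — every condition holds. Considering the limiting provisions: (h) operates (Iris is the subject of the audit), but is itself disapplied by (i): (i) is triggered — the coverage ratio is 30%, below the 35% limit. (j) operates (a current Schedule 6 Notice is held), but is displaced by (k): (k) operates against (j): the record's age is 32 years, meeting the 30 years threshold. (l) would limit (k) — a current Category 4 Waiver is held — but (m) sets (l) aside: (m) operates against (l): a current Standing Approval is held. Exception (d) stands.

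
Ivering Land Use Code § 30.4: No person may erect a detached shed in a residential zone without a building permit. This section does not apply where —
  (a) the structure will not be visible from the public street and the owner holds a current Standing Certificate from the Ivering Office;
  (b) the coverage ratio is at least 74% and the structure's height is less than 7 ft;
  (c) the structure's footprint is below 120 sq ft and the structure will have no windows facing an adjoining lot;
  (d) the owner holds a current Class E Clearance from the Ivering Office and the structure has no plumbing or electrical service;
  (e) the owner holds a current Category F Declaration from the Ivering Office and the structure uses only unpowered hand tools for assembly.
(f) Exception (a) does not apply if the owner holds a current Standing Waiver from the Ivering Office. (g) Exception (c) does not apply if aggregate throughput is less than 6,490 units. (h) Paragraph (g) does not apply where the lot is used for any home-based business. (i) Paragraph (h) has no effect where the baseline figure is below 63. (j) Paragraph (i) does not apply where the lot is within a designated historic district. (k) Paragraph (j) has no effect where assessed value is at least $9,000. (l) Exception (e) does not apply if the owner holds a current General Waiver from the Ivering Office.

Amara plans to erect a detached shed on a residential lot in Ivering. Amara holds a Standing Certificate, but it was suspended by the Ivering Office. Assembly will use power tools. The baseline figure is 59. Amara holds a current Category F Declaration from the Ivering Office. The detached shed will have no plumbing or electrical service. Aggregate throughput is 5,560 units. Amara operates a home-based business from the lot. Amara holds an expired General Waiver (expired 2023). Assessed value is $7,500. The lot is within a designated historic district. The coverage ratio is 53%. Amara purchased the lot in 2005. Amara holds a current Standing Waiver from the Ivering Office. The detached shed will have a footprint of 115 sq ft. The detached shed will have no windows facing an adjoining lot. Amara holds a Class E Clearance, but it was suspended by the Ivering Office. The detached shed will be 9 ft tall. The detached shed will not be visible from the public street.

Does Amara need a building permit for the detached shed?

No — exception (c) applies; Amara does not need a building permit.

Exception (a) fails — there is no Standing Certificate in force.
Exception (b) requires that the coverage ratio is at least 74%; but the coverage ratio is 53%, short of 74%, so (b) is unavailable.
Exception (c): the structure's footprint is 115 sq ft, below the 120 sq ft limit; no windows face an adjoining lot — every condition holds. Under paragraphs (g)–(k): (g) would limit (c) — aggregate throughput is 5,560 units, less than the 6,490 units limit — but (h) sets (g) aside: (h) operates against (g): a home-based business operates on the lot. (i) is engaged (the baseline figure is 59, below the 63 limit), but is itself disapplied by (j): (j) operates against (i): the lot is in a historic district. (k) does not operate here (assessed value is $7,500, short of $9,000), so (j) stands. Exception (c) stands.
Exception (d) fails — the Class E Clearance is not current.
Exception (e) requires that the structure uses only unpowered hand tools for assembly; but assembly uses power tools, so (e) is unavailable.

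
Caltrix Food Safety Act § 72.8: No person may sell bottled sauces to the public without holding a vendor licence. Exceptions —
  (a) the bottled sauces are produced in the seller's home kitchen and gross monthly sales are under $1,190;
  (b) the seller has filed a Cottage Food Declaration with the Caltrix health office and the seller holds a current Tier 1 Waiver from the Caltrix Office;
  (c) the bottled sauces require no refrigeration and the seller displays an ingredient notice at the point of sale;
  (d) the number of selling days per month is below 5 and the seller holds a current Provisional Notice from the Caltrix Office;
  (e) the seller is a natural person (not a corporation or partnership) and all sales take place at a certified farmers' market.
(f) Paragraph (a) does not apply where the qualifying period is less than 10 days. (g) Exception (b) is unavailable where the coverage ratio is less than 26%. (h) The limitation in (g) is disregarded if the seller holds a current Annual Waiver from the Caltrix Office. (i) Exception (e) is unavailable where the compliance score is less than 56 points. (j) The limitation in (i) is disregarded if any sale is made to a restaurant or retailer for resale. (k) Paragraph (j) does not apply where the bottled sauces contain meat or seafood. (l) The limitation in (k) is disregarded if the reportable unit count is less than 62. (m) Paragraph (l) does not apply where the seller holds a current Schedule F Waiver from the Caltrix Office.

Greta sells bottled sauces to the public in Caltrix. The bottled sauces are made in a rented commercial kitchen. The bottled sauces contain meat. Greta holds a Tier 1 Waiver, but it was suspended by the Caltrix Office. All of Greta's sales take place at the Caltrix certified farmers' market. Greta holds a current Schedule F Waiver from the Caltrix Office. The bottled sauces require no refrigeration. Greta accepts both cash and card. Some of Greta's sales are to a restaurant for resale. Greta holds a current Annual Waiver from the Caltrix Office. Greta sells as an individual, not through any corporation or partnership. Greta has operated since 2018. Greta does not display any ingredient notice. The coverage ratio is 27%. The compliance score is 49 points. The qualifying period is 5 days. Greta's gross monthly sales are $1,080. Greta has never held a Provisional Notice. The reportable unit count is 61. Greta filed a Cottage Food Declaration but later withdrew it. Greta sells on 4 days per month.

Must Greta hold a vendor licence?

Exception (a) does not apply: the bottled sauces are made in a commercial kitchen, not a home kitchen.
Exception (b) fails — the Cottage Food Declaration was withdrawn.
Exception (c) fails — no ingredient notice is displayed.
Exception (d) does not apply: no current Provisional Notice is held.
Exception (e) is satisfied on its face — the seller is a natural person; all sales are at a certified farmers' market. However, paragraphs (i)–(m) must be considered: (i) operates against (e): the compliance score is 49 points, less than the 56 points limit. (j) is engaged (some sales are to a restaurant for resale), but is overridden by (k): (k) operates against (j): the bottled sauces contain meat. (l) would limit (k) — the reportable unit count is 61, less than the 62 limit — but (m) sets (l) aside: (m) is triggered — a current Schedule F Waiver is held. (e) is therefore removed.
No exception applies. The general rule governs.

Yes — Greta must hold a vendor licence.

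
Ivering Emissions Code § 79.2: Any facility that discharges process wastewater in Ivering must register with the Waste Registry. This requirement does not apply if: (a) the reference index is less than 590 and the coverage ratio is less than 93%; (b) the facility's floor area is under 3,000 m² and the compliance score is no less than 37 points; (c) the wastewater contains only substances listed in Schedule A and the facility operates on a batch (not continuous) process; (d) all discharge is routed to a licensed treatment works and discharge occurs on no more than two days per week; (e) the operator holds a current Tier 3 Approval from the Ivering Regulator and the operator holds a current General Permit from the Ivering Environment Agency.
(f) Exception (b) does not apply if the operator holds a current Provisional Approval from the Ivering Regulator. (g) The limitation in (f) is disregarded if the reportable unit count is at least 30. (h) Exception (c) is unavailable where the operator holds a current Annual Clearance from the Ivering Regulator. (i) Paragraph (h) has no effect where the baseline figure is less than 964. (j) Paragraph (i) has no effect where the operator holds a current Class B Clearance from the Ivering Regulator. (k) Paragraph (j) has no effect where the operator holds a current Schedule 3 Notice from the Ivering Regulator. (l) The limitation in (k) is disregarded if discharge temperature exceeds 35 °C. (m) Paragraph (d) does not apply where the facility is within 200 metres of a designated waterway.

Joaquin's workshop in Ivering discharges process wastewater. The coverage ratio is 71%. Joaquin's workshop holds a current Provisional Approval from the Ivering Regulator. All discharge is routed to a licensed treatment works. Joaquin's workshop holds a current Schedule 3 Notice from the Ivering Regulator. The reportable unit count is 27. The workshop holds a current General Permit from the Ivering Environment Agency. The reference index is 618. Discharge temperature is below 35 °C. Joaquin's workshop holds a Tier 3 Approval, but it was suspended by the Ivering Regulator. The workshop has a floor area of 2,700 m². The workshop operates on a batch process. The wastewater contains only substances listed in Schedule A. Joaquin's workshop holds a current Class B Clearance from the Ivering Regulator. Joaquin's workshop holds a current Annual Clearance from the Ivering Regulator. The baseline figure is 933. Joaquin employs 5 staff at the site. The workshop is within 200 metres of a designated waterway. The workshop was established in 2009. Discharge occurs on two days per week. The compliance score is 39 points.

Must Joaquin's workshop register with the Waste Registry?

No — exception (c) applies; Joaquin's workshop is not required to register with the Waste Registry.

Exception (a) requires that the reference index is less than 590; but the reference index is 618, not less than 590, so (a) is unavailable.
All of (b)'s requirements are met (the facility's floor area is 2,700 m², under the 3,000 m² limit; the compliance score is 39 points, meeting the 37 points threshold). But: (f) operates against (b): a current Provisional Approval is held. (g), which would lift (f), does not operate here — the reportable unit count is 27, short of 30. (b) is therefore removed.
Exception (c) is satisfied on its face — the wastewater is Schedule-A-only; the facility operates on a batch process. Applying paragraphs (h)–(l): (h) is engaged (a current Annual Clearance is held), but is itself disapplied by (i): (i) operates against (h): the baseline figure is 933, less than the 964 limit. (j) operates (a current Class B Clearance is held), but is set aside by (k): (k) operates against (j): a current Schedule 3 Notice is held. (l) is not triggered (discharge temperature is below 35 °C), so (k) stands. So (c) applies.
Exception (d)'s conditions are all satisfied: discharge is routed to a licensed treatment works; discharge occurs on no more than two days per week. However, paragraph (m) must be considered: (m) operates against (d): the workshop is within 200 m of a designated waterway. Exception (d) does not apply.
Exception (e) fails — no current Tier 3 Approval is held.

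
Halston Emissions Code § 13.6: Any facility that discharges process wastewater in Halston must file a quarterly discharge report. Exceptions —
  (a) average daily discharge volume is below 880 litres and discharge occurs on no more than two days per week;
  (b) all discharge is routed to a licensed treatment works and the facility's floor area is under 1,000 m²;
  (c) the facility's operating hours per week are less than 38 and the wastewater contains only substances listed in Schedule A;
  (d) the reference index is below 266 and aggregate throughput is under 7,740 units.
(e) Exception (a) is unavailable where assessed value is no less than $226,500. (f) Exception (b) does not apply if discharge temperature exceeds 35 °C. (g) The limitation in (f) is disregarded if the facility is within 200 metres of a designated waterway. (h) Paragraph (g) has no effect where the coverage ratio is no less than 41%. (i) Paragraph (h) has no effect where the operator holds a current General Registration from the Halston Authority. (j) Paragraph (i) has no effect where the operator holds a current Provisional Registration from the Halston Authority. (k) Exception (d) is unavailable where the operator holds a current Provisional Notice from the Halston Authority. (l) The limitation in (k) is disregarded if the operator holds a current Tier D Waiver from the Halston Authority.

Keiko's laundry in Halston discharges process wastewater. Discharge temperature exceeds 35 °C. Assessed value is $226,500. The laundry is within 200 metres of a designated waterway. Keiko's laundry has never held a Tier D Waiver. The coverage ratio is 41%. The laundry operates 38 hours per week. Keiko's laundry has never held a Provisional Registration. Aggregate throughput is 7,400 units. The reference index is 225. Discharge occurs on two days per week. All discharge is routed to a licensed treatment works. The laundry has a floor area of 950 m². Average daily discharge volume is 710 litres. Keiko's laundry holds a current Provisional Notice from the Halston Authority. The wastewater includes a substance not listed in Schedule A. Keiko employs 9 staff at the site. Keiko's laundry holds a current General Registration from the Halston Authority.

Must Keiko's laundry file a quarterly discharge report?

No — exception (b) applies; Keiko's laundry is not required to file a quarterly discharge report.

All of (a)'s requirements are met (average daily discharge volume is 710 litres, below the 880 litres limit; discharge occurs on no more than two days per week). However, paragraph (e) must be considered: (e) operates — assessed value is $226,500, meeting the $226,500 threshold. So (a) is unavailable.
Exception (b)'s conditions are all satisfied: discharge is routed to a licensed treatment works; the facility's floor area is 950 m², under the 1,000 m² limit. As to paragraphs (f)–(j): (f) is engaged (discharge temperature exceeds 35 °C), but yields to (g): (g) applies — the laundry is within 200 m of a designated waterway. (h) applies (the coverage ratio is 41%, meeting the 41% threshold), but yields to (i): (i) is triggered — a current General Registration is held. (j) is not triggered (the Provisional Registration is not current), so (i) stands. So (b) applies.
Exception (c) does not apply: the facility's operating hours per week are 38, not less than 38.
Exception (d) is satisfied on its face — the reference index is 225, below the 266 limit; aggregate throughput is 7,400 units, under the 7,740 units limit. However, paragraphs (k)–(l) must be considered: (k) operates against (d): a current Provisional Notice is held. (l), which would lift (k), does not operate here — there is no Tier D Waiver in force. (d) is therefore removed.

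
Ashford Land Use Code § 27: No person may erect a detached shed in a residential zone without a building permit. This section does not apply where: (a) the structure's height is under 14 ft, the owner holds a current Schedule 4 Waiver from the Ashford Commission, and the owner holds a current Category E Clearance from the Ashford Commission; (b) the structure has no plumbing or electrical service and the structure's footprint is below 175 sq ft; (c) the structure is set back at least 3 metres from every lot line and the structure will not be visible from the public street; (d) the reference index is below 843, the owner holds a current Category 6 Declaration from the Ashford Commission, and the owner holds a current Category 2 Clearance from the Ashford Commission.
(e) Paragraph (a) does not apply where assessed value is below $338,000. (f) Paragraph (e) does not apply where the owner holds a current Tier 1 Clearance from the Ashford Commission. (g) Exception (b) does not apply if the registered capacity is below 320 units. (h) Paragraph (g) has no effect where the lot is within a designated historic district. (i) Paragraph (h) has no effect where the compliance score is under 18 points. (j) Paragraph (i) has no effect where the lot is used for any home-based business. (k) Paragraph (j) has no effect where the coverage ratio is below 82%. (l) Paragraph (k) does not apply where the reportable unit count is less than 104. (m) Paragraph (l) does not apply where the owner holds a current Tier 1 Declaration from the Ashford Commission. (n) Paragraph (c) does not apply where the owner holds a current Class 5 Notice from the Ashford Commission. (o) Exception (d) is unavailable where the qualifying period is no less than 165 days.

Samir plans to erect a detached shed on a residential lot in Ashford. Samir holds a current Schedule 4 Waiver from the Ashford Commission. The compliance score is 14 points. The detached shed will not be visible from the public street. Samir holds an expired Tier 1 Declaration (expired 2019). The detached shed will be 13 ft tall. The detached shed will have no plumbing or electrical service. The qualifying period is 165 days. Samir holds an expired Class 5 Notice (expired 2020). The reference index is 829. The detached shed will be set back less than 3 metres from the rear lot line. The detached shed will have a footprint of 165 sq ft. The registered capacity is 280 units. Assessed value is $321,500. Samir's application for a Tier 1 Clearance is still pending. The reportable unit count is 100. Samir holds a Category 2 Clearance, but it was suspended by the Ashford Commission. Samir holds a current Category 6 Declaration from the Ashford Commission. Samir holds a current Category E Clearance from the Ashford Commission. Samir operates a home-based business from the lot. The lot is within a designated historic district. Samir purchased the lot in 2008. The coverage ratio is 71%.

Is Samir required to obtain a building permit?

All of (a)'s requirements are met (the structure's height is 13 ft, under the 14 ft limit; a current Schedule 4 Waiver is held; a current Category E Clearance is held). But applying paragraphs (e)–(f): (e) operates — assessed value is $321,500, below the $338,000 limit. (f) is not triggered (no current Tier 1 Clearance is held), so (e) stands. Exception (a) does not apply.
Exception (b) is satisfied on its face — there is no plumbing or electrical service; the structure's footprint is 165 sq ft, below the 175 sq ft limit. Under paragraphs (g)–(m): (g) would limit (b) — the registered capacity is 280 units, below the 320 units limit — but (h) sets (g) aside: (h) operates against (g): the lot is in a historic district. (i) is triggered (the compliance score is 14 points, under the 18 points limit), but yields to (j): (j) is engaged — a home-based business operates on the lot. (k) would limit (j) — the coverage ratio is 71%, below the 82% limit — but (l) sets (k) aside: (l) operates against (k): the reportable unit count is 100, less than the 104 limit. (m), which would lift (l), is not engaged — there is no Tier 1 Declaration in force. Exception (b) stands.
Exception (c) does not apply: the rear setback is under 3 m.
Exception (d) fails — no current Category 2 Clearance is held.

No — exception (b) applies; Samir does not need a building permit.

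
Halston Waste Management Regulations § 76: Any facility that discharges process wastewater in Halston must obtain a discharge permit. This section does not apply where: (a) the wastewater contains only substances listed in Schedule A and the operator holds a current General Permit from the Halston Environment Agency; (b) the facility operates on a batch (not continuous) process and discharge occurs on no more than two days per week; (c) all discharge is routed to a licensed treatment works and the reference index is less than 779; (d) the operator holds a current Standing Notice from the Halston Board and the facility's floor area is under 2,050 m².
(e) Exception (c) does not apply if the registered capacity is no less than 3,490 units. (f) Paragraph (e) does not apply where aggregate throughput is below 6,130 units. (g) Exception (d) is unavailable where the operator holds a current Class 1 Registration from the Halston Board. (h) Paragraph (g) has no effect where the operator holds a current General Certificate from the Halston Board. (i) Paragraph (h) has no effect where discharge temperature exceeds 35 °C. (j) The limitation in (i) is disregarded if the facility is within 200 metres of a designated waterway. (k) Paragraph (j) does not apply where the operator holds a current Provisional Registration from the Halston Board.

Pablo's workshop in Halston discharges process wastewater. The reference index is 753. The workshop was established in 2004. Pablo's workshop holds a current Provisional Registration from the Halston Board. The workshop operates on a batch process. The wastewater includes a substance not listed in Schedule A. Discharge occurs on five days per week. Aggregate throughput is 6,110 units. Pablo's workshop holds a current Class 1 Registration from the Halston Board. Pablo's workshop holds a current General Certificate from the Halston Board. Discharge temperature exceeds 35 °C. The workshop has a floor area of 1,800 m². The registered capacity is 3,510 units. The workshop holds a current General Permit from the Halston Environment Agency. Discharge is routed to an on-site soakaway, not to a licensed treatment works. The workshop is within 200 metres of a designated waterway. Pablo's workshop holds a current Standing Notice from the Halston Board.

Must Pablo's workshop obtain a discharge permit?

Exception (a) fails — the wastewater includes a non-Schedule-A substance.
Exception (b) requires that discharge occurs on no more than two days per week; but discharge occurs on five days per week, so (b) is unavailable.
Exception (c) does not apply: discharge is not routed to a licensed treatment works.
Exception (d): a current Standing Notice is held; the facility's floor area is 1,800 m², under the 2,050 m² limit — every condition holds. But: (g) operates — a current Class 1 Registration is held. (h) is triggered (a current General Certificate is held), but is overridden by (i): (i) applies — discharge temperature exceeds 35 °C. (j) operates (the workshop is within 200 m of a designated waterway), but yields to (k): (k) is triggered — a current Provisional Registration is held. Exception (d) does not apply.
No exception is made out. Pablo's workshop falls within the general rule.

Yes — Pablo's workshop must obtain a discharge permit.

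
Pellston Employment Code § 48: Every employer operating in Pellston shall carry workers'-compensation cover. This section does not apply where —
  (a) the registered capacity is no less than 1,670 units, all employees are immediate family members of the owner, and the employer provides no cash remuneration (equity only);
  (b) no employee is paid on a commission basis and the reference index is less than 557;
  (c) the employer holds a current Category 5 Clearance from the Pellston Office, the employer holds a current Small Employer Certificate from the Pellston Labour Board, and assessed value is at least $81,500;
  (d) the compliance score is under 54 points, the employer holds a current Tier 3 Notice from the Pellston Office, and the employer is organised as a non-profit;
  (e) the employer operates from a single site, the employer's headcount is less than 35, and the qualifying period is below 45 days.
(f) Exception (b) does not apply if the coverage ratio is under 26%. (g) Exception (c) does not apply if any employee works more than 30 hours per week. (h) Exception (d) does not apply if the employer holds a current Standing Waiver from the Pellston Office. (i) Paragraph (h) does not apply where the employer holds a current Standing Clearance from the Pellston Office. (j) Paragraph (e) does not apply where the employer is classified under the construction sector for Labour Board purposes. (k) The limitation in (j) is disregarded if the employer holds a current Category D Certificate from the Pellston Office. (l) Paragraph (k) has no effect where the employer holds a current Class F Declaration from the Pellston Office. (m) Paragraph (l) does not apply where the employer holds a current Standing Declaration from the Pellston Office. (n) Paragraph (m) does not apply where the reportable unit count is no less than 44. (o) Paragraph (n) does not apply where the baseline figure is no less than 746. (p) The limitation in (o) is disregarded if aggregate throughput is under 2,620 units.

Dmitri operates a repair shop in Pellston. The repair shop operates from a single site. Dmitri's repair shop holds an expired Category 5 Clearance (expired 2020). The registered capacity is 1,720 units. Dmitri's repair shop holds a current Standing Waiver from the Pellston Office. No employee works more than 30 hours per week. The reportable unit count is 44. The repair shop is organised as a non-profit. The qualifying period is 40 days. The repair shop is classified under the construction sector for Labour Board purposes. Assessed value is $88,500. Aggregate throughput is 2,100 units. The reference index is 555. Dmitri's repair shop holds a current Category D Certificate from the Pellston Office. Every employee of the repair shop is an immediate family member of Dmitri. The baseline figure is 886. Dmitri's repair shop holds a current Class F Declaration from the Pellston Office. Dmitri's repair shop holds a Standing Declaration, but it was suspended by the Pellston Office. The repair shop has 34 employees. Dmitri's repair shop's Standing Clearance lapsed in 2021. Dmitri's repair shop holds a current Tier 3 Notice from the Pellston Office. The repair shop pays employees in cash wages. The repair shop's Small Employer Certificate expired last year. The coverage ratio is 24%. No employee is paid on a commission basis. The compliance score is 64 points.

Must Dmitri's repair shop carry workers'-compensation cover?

Exception (a) does not apply: employees are paid cash wages.
Exception (b) is satisfied on its face — no employee is paid on commission; the reference index is 555, less than the 557 limit. Turning to paragraph (f): (f) operates against (b): the coverage ratio is 24%, under the 26% limit. Exception (b) does not apply.
Exception (c) does not apply: no current Category 5 Clearance is held.
Exception (d) fails — the compliance score is 64 points, not under 54 points.
Exception (e): the employer operates from a single site; the employer's headcount is 34, less than the 35 limit; the qualifying period is 40 days, below the 45 days limit — every condition holds. But applying paragraphs (j)–(p): (j) applies — the repair shop is classified under the construction sector. (k) would limit (j) — a current Category D Certificate is held — but (l) sets (k) aside: (l) is engaged — a current Class F Declaration is held. (m) does not operate here (there is no Standing Declaration in force), so (l) stands. (e) is therefore removed.
No exception applies. The general rule governs.

Yes — Dmitri's repair shop must carry workers'-compensation cover.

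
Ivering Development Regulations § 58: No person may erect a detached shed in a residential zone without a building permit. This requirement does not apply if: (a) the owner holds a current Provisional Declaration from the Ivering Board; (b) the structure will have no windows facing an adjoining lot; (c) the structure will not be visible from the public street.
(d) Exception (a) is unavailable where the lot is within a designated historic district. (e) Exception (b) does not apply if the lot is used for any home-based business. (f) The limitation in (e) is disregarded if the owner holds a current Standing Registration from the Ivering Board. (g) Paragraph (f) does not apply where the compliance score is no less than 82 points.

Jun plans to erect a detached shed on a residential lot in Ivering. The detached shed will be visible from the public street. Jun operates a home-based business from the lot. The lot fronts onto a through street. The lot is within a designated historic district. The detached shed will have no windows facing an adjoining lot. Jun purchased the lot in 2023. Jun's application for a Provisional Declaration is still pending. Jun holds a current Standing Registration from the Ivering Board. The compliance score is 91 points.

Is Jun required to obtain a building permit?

Exception (a) does not apply: there is no Provisional Declaration in force.
All of (b)'s requirements are met (no windows face an adjoining lot). However, paragraphs (e)–(g) must be considered: (e) operates against (b): a home-based business operates on the lot. (f) operates (a current Standing Registration is held), but is overridden by (g): (g) applies — the compliance score is 91 points, meeting the 82 points threshold. Exception (b) does not apply.
Exception (c) does not apply: the structure will be visible from the street.
No exception is made out. Jun falls within the general rule.

Yes — Jun must obtain a building permit.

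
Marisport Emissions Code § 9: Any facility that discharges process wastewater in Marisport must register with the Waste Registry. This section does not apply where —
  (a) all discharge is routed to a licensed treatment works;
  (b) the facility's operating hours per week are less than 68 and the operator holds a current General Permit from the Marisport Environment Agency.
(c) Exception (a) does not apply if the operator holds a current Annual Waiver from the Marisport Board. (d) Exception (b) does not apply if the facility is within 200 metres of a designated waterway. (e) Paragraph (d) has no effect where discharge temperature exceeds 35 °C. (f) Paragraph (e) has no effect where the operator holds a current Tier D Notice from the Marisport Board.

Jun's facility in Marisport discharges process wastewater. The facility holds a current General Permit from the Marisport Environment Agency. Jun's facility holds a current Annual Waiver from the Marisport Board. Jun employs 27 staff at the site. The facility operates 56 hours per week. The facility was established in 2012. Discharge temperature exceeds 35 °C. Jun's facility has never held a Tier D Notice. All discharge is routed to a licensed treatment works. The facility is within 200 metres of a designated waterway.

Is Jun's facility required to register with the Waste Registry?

Exception (a) is satisfied on its face — discharge is routed to a licensed treatment works. But: (c) is engaged — a current Annual Waiver is held. So (a) is unavailable.
Exception (b): the facility's operating hours per week are 56, less than the 68 limit; a current General Permit is held — every condition holds. As to paragraphs (d)–(f): (d) would limit (b) — the facility is within 200 m of a designated waterway — but (e) sets (d) aside: (e) operates against (d): discharge temperature exceeds 35 °C. (f), which would lift (e), does not operate here — there is no Tier D Notice in force. So (b) applies.

No — exception (b) applies; Jun's facility is not required to register with the Waste Registry.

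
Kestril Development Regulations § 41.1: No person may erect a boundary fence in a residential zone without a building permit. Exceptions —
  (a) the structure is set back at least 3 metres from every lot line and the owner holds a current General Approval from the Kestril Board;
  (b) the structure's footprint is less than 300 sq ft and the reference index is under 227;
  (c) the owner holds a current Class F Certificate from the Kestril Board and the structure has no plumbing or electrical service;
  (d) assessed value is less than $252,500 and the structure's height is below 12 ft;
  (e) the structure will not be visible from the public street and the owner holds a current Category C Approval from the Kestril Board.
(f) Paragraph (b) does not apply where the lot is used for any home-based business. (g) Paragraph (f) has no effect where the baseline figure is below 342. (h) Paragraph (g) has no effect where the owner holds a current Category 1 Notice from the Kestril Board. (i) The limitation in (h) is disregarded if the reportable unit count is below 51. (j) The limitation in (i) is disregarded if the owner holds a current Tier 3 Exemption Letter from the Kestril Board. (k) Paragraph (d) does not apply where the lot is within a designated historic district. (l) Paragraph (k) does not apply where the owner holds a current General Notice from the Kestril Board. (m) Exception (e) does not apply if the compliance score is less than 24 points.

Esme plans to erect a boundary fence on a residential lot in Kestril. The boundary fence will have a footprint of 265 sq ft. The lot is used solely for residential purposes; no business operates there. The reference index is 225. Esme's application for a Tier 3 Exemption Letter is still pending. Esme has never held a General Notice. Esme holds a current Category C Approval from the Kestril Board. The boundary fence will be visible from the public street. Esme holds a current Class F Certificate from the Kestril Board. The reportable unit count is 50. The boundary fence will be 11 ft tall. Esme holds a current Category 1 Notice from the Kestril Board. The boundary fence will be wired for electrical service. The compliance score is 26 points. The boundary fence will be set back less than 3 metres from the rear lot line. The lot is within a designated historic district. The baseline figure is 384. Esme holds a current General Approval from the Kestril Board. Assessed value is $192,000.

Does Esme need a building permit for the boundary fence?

No — exception (b) applies; Esme does not need a building permit.

Exception (a) does not apply: the rear setback is under 3 m.
All of (b)'s requirements are met (the structure's footprint is 265 sq ft, less than the 300 sq ft limit; the reference index is 225, under the 227 limit). Considering the limiting provisions: (f) does not operate here — the lot is solely residential. Exception (b) stands.
Exception (c) does not apply: electrical service is planned.
Exception (d): assessed value is $192,000, less than the $252,500 limit; the structure's height is 11 ft, below the 12 ft limit — every condition holds. But: (k) operates — the lot is in a historic district. (l), which would lift (k), does not operate here — no current General Notice is held. (d) is therefore removed.
Exception (e) requires that the structure will not be visible from the public street; but the structure will be visible from the street, so (e) is unavailable.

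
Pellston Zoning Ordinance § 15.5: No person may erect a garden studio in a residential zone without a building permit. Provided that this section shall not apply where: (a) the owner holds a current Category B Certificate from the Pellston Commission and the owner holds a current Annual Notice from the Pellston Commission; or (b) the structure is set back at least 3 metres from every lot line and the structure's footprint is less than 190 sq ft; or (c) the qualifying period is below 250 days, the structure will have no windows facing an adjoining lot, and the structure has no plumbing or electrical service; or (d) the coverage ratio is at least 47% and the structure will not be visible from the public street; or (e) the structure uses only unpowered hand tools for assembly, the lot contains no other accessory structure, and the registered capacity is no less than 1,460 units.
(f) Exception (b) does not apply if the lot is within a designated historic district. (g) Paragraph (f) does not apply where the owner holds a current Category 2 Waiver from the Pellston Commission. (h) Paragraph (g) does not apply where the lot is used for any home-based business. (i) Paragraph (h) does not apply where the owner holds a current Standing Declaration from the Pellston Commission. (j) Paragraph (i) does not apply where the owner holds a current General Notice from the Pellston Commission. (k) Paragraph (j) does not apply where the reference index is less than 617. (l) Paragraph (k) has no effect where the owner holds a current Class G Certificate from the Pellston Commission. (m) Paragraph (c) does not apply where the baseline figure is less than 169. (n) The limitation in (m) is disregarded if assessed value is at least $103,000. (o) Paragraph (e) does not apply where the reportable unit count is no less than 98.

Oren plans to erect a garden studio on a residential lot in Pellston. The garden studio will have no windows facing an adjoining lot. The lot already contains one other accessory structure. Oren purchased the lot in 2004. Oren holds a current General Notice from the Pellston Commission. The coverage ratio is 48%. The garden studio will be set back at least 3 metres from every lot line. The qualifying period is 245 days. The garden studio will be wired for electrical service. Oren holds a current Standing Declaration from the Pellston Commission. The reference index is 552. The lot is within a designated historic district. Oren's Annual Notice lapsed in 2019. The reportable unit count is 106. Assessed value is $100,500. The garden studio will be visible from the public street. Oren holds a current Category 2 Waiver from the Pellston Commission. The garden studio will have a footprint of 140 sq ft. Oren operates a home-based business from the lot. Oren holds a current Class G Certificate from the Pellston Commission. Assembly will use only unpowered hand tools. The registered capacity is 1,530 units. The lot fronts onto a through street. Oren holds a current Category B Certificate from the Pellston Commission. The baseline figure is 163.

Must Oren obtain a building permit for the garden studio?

Exception (a) requires that the owner holds a current Annual Notice from the Pellston Commission; but there is no Annual Notice in force, so (a) is unavailable.
Exception (b) is satisfied on its face — the setback is at least 3 m on every side; the structure's footprint is 140 sq ft, less than the 190 sq ft limit. But: (f) operates against (b): the lot is in a historic district. (g) operates (a current Category 2 Waiver is held), but is set aside by (h): (h) applies — a home-based business operates on the lot. (i) is engaged (a current Standing Declaration is held), but yields to (j): (j) is triggered — a current General Notice is held. (k) would limit (j) — the reference index is 552, less than the 617 limit — but (l) sets (k) aside: (l) is triggered — a current Class G Certificate is held. (b) is therefore removed.
Exception (c) requires that the structure has no plumbing or electrical service; but electrical service is planned, so (c) is unavailable.
Exception (d) fails — the structure will be visible from the street.
Exception (e) requires that the lot contains no other accessory structure; but the lot already has another accessory structure, so (e) is unavailable.
No exception applies. The general rule governs.

Yes — Oren must obtain a building permit.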